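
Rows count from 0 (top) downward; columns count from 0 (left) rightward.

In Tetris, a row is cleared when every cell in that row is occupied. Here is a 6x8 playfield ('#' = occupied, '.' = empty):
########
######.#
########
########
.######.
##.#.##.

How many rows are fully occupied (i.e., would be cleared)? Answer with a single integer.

Answer: 3

Derivation:
Check each row:
  row 0: 0 empty cells -> FULL (clear)
  row 1: 1 empty cell -> not full
  row 2: 0 empty cells -> FULL (clear)
  row 3: 0 empty cells -> FULL (clear)
  row 4: 2 empty cells -> not full
  row 5: 3 empty cells -> not full
Total rows cleared: 3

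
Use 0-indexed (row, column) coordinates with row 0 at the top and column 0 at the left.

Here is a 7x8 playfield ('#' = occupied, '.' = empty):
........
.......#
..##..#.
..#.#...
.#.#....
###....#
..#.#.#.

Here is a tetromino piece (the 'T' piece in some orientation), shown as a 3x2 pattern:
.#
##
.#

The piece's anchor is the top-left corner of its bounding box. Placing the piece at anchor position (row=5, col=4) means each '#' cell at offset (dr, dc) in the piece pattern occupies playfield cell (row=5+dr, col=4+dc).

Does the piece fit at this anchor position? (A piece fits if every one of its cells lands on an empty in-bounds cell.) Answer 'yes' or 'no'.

Check each piece cell at anchor (5, 4):
  offset (0,1) -> (5,5): empty -> OK
  offset (1,0) -> (6,4): occupied ('#') -> FAIL
  offset (1,1) -> (6,5): empty -> OK
  offset (2,1) -> (7,5): out of bounds -> FAIL
All cells valid: no

Answer: no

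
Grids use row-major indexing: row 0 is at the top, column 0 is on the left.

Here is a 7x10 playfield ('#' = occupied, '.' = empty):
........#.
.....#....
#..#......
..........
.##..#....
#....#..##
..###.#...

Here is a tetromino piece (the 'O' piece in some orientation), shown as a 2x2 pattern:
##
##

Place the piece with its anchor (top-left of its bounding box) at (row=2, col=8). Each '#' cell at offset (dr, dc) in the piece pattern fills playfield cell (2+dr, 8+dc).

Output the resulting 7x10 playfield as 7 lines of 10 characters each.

Answer: ........#.
.....#....
#..#....##
........##
.##..#....
#....#..##
..###.#...

Derivation:
Fill (2+0,8+0) = (2,8)
Fill (2+0,8+1) = (2,9)
Fill (2+1,8+0) = (3,8)
Fill (2+1,8+1) = (3,9)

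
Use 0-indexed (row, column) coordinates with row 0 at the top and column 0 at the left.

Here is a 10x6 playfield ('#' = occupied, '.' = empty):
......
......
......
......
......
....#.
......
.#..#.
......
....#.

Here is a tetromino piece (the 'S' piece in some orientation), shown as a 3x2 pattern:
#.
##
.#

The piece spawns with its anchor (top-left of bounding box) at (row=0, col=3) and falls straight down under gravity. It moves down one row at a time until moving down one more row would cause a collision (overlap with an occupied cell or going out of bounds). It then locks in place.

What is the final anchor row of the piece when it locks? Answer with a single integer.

Spawn at (row=0, col=3). Try each row:
  row 0: fits
  row 1: fits
  row 2: fits
  row 3: blocked -> lock at row 2

Answer: 2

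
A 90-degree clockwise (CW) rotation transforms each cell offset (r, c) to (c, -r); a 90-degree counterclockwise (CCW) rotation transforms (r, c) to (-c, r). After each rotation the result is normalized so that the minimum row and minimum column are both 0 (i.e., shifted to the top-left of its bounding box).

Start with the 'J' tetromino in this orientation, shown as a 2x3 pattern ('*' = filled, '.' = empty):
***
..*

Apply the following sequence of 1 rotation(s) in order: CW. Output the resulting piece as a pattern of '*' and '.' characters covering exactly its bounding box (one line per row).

Start:
***
..*
After rotation 1 (CW):
.*
.*
**

Answer: .*
.*
**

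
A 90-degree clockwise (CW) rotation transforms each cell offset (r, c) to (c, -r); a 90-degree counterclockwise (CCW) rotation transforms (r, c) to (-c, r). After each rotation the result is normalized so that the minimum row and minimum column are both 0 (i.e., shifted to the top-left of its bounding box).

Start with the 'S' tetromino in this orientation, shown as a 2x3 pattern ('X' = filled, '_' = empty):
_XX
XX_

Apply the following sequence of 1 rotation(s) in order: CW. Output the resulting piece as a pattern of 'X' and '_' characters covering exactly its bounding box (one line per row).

Start:
_XX
XX_
After rotation 1 (CW):
X_
XX
_X

Answer: X_
XX
_X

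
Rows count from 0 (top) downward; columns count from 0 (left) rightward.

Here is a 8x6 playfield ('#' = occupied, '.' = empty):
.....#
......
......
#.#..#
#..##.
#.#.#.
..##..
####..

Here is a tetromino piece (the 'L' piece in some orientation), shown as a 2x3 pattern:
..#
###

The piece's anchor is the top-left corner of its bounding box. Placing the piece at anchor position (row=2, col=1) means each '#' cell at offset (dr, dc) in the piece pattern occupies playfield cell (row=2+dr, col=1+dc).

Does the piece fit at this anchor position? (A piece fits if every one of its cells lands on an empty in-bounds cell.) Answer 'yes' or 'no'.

Check each piece cell at anchor (2, 1):
  offset (0,2) -> (2,3): empty -> OK
  offset (1,0) -> (3,1): empty -> OK
  offset (1,1) -> (3,2): occupied ('#') -> FAIL
  offset (1,2) -> (3,3): empty -> OK
All cells valid: no

Answer: no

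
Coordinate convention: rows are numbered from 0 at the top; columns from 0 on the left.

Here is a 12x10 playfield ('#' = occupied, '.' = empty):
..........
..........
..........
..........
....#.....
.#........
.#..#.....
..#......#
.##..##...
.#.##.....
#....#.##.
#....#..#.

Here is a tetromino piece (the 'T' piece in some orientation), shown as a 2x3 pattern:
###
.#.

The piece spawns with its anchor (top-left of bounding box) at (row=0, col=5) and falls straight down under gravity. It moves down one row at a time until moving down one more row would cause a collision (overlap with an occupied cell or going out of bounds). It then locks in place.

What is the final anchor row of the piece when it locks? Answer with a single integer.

Spawn at (row=0, col=5). Try each row:
  row 0: fits
  row 1: fits
  row 2: fits
  row 3: fits
  row 4: fits
  row 5: fits
  row 6: fits
  row 7: blocked -> lock at row 6

Answer: 6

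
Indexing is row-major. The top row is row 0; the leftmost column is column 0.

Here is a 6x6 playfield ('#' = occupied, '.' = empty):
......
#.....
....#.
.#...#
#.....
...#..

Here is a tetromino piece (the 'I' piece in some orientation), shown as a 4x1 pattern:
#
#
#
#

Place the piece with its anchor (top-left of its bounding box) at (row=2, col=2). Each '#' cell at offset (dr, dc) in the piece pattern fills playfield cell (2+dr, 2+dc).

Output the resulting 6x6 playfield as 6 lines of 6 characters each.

Fill (2+0,2+0) = (2,2)
Fill (2+1,2+0) = (3,2)
Fill (2+2,2+0) = (4,2)
Fill (2+3,2+0) = (5,2)

Answer: ......
#.....
..#.#.
.##..#
#.#...
..##..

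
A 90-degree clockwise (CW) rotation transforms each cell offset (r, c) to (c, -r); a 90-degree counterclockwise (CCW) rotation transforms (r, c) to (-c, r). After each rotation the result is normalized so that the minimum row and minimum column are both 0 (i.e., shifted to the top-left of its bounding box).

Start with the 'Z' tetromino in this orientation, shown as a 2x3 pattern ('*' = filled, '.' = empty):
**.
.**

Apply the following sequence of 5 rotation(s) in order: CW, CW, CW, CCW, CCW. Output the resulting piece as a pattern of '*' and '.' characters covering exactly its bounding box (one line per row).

Answer: .*
**
*.

Derivation:
Start:
**.
.**
After rotation 1 (CW):
.*
**
*.
After rotation 2 (CW):
**.
.**
After rotation 3 (CW):
.*
**
*.
After rotation 4 (CCW):
**.
.**
After rotation 5 (CCW):
.*
**
*.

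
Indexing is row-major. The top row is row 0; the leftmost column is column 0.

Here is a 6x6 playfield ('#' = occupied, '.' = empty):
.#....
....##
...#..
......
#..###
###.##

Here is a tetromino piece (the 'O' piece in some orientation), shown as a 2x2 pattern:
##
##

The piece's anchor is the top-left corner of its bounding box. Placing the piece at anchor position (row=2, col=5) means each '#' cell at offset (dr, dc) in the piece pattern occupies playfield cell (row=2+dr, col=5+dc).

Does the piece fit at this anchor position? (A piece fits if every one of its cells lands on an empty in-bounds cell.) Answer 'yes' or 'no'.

Check each piece cell at anchor (2, 5):
  offset (0,0) -> (2,5): empty -> OK
  offset (0,1) -> (2,6): out of bounds -> FAIL
  offset (1,0) -> (3,5): empty -> OK
  offset (1,1) -> (3,6): out of bounds -> FAIL
All cells valid: no

Answer: no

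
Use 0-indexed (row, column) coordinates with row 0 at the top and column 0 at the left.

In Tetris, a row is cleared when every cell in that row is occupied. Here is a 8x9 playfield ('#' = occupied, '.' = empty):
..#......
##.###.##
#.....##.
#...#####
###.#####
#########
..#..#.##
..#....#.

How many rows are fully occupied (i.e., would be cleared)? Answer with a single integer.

Answer: 1

Derivation:
Check each row:
  row 0: 8 empty cells -> not full
  row 1: 2 empty cells -> not full
  row 2: 6 empty cells -> not full
  row 3: 3 empty cells -> not full
  row 4: 1 empty cell -> not full
  row 5: 0 empty cells -> FULL (clear)
  row 6: 5 empty cells -> not full
  row 7: 7 empty cells -> not full
Total rows cleared: 1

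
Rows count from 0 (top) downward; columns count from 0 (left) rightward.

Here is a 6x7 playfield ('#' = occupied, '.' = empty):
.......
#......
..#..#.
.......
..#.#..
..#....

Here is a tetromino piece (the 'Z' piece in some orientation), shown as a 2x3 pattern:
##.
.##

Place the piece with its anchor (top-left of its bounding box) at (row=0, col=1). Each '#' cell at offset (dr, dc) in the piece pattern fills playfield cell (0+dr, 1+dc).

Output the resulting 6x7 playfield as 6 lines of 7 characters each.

Fill (0+0,1+0) = (0,1)
Fill (0+0,1+1) = (0,2)
Fill (0+1,1+1) = (1,2)
Fill (0+1,1+2) = (1,3)

Answer: .##....
#.##...
..#..#.
.......
..#.#..
..#....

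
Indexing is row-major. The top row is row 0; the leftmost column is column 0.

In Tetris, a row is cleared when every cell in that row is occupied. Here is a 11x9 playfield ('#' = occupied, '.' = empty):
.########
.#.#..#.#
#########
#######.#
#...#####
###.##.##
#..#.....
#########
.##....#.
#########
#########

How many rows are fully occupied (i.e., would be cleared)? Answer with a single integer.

Check each row:
  row 0: 1 empty cell -> not full
  row 1: 5 empty cells -> not full
  row 2: 0 empty cells -> FULL (clear)
  row 3: 1 empty cell -> not full
  row 4: 3 empty cells -> not full
  row 5: 2 empty cells -> not full
  row 6: 7 empty cells -> not full
  row 7: 0 empty cells -> FULL (clear)
  row 8: 6 empty cells -> not full
  row 9: 0 empty cells -> FULL (clear)
  row 10: 0 empty cells -> FULL (clear)
Total rows cleared: 4

Answer: 4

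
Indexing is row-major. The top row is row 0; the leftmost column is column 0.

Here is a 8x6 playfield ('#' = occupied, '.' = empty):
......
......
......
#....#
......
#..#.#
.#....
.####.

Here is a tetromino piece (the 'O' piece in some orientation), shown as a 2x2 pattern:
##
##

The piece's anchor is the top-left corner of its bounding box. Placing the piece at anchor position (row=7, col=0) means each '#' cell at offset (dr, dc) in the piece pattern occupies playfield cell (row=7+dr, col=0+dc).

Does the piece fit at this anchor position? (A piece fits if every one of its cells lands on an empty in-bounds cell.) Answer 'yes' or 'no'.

Answer: no

Derivation:
Check each piece cell at anchor (7, 0):
  offset (0,0) -> (7,0): empty -> OK
  offset (0,1) -> (7,1): occupied ('#') -> FAIL
  offset (1,0) -> (8,0): out of bounds -> FAIL
  offset (1,1) -> (8,1): out of bounds -> FAIL
All cells valid: no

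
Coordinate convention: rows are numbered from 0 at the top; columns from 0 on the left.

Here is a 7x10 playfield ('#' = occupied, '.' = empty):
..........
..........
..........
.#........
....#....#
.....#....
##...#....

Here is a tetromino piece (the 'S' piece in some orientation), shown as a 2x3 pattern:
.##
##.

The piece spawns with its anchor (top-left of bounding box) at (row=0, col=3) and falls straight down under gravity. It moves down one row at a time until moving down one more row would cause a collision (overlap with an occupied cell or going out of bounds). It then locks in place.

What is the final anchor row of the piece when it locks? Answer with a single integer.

Answer: 2

Derivation:
Spawn at (row=0, col=3). Try each row:
  row 0: fits
  row 1: fits
  row 2: fits
  row 3: blocked -> lock at row 2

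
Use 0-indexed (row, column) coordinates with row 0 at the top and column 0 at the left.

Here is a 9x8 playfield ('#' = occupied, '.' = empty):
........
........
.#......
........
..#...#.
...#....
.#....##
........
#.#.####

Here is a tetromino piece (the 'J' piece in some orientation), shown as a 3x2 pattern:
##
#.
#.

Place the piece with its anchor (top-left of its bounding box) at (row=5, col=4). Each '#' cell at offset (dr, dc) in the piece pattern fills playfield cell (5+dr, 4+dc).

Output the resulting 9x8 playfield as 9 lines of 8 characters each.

Answer: ........
........
.#......
........
..#...#.
...###..
.#..#.##
....#...
#.#.####

Derivation:
Fill (5+0,4+0) = (5,4)
Fill (5+0,4+1) = (5,5)
Fill (5+1,4+0) = (6,4)
Fill (5+2,4+0) = (7,4)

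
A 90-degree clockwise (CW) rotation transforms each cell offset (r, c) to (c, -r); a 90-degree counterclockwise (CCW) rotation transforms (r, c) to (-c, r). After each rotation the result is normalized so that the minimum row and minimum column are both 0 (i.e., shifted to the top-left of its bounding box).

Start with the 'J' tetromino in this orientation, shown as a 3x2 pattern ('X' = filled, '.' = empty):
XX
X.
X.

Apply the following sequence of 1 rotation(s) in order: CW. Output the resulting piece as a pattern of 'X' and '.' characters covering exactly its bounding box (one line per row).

Start:
XX
X.
X.
After rotation 1 (CW):
XXX
..X

Answer: XXX
..X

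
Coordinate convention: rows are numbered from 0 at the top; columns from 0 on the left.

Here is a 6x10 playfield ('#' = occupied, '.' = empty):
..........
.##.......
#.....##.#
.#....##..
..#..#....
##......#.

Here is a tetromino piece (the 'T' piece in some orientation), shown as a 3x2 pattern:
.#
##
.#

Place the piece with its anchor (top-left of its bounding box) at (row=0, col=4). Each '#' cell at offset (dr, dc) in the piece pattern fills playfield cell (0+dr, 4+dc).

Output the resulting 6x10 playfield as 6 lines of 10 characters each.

Fill (0+0,4+1) = (0,5)
Fill (0+1,4+0) = (1,4)
Fill (0+1,4+1) = (1,5)
Fill (0+2,4+1) = (2,5)

Answer: .....#....
.##.##....
#....###.#
.#....##..
..#..#....
##......#.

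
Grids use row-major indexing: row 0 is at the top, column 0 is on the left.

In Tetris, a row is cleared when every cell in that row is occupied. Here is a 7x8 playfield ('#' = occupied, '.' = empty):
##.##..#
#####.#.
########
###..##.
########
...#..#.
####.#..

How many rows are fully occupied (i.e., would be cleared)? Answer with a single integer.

Check each row:
  row 0: 3 empty cells -> not full
  row 1: 2 empty cells -> not full
  row 2: 0 empty cells -> FULL (clear)
  row 3: 3 empty cells -> not full
  row 4: 0 empty cells -> FULL (clear)
  row 5: 6 empty cells -> not full
  row 6: 3 empty cells -> not full
Total rows cleared: 2

Answer: 2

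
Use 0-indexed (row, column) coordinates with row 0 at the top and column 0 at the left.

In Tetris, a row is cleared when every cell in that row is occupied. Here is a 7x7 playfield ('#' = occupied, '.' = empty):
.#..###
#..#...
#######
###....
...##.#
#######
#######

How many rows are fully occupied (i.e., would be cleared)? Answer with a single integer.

Check each row:
  row 0: 3 empty cells -> not full
  row 1: 5 empty cells -> not full
  row 2: 0 empty cells -> FULL (clear)
  row 3: 4 empty cells -> not full
  row 4: 4 empty cells -> not full
  row 5: 0 empty cells -> FULL (clear)
  row 6: 0 empty cells -> FULL (clear)
Total rows cleared: 3

Answer: 3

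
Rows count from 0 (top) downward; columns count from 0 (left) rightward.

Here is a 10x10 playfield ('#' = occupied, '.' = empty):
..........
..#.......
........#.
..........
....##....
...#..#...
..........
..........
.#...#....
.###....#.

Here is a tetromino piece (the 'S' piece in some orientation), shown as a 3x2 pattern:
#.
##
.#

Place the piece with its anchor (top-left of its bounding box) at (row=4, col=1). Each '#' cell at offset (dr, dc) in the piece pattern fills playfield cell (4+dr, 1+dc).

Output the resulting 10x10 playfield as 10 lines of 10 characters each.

Fill (4+0,1+0) = (4,1)
Fill (4+1,1+0) = (5,1)
Fill (4+1,1+1) = (5,2)
Fill (4+2,1+1) = (6,2)

Answer: ..........
..#.......
........#.
..........
.#..##....
.###..#...
..#.......
..........
.#...#....
.###....#.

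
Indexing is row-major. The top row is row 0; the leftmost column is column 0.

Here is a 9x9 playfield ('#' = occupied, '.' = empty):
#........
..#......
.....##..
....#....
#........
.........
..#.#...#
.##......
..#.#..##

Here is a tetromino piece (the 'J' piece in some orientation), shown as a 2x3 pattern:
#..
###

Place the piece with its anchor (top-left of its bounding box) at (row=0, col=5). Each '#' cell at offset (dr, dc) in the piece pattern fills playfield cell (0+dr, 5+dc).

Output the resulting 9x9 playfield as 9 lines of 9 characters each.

Fill (0+0,5+0) = (0,5)
Fill (0+1,5+0) = (1,5)
Fill (0+1,5+1) = (1,6)
Fill (0+1,5+2) = (1,7)

Answer: #....#...
..#..###.
.....##..
....#....
#........
.........
..#.#...#
.##......
..#.#..##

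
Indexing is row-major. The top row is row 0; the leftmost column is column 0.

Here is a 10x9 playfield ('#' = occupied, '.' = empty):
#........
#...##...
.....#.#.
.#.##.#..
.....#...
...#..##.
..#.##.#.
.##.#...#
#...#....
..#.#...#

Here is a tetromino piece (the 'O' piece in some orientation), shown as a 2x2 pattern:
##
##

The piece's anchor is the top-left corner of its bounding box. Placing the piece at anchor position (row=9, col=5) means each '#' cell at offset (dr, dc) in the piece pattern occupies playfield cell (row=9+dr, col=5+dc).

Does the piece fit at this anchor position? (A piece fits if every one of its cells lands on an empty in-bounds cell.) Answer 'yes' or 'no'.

Check each piece cell at anchor (9, 5):
  offset (0,0) -> (9,5): empty -> OK
  offset (0,1) -> (9,6): empty -> OK
  offset (1,0) -> (10,5): out of bounds -> FAIL
  offset (1,1) -> (10,6): out of bounds -> FAIL
All cells valid: no

Answer: no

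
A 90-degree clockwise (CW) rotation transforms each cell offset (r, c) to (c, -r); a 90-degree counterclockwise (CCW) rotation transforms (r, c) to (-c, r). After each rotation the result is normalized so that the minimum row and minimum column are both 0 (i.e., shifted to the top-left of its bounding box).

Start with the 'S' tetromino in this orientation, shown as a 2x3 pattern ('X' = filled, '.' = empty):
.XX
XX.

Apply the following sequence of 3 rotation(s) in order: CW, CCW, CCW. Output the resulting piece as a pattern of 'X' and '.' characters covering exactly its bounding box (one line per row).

Answer: X.
XX
.X

Derivation:
Start:
.XX
XX.
After rotation 1 (CW):
X.
XX
.X
After rotation 2 (CCW):
.XX
XX.
After rotation 3 (CCW):
X.
XX
.X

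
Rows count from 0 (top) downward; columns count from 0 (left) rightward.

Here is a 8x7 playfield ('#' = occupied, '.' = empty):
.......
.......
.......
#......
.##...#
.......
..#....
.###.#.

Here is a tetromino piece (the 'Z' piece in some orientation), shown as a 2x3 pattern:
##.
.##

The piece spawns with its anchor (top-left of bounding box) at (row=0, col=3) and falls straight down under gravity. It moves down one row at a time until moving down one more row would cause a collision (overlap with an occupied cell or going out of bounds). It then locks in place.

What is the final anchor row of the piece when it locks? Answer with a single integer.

Spawn at (row=0, col=3). Try each row:
  row 0: fits
  row 1: fits
  row 2: fits
  row 3: fits
  row 4: fits
  row 5: fits
  row 6: blocked -> lock at row 5

Answer: 5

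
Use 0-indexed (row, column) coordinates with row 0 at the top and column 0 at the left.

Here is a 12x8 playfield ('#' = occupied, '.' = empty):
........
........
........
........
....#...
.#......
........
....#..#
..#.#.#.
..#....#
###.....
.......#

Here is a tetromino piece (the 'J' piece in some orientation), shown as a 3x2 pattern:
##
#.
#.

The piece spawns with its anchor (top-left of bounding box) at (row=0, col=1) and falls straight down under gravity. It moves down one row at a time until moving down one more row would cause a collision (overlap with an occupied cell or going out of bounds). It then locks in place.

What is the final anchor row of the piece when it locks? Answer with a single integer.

Answer: 2

Derivation:
Spawn at (row=0, col=1). Try each row:
  row 0: fits
  row 1: fits
  row 2: fits
  row 3: blocked -> lock at row 2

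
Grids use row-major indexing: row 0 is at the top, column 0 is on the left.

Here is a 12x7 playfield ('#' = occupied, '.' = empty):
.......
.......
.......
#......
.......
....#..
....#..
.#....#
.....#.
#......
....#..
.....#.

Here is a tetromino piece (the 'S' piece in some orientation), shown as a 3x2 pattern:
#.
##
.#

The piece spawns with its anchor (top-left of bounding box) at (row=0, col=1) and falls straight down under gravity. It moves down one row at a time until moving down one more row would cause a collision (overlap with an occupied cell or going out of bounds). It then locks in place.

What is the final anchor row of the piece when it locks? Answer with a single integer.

Spawn at (row=0, col=1). Try each row:
  row 0: fits
  row 1: fits
  row 2: fits
  row 3: fits
  row 4: fits
  row 5: fits
  row 6: blocked -> lock at row 5

Answer: 5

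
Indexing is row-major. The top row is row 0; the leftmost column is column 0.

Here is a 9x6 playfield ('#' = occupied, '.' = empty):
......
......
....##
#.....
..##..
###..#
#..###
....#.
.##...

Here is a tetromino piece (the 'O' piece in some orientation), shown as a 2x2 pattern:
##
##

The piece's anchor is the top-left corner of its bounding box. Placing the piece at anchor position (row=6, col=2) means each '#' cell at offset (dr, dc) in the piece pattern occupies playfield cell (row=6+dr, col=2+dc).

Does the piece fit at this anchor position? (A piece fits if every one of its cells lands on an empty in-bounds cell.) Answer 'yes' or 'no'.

Answer: no

Derivation:
Check each piece cell at anchor (6, 2):
  offset (0,0) -> (6,2): empty -> OK
  offset (0,1) -> (6,3): occupied ('#') -> FAIL
  offset (1,0) -> (7,2): empty -> OK
  offset (1,1) -> (7,3): empty -> OK
All cells valid: no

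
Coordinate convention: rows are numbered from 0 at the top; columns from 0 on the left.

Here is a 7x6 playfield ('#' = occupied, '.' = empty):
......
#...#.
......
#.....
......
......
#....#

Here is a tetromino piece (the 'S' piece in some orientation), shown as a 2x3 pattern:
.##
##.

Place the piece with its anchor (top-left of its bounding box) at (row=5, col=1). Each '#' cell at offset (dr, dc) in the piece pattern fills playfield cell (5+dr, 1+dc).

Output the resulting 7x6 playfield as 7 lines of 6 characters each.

Fill (5+0,1+1) = (5,2)
Fill (5+0,1+2) = (5,3)
Fill (5+1,1+0) = (6,1)
Fill (5+1,1+1) = (6,2)

Answer: ......
#...#.
......
#.....
......
..##..
###..#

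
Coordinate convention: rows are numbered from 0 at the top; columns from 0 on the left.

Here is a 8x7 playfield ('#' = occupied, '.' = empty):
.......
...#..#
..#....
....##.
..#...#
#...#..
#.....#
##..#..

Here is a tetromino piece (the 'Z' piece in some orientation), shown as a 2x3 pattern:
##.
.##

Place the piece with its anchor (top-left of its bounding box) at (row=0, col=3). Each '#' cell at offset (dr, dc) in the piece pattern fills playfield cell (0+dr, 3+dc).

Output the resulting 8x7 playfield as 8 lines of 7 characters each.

Fill (0+0,3+0) = (0,3)
Fill (0+0,3+1) = (0,4)
Fill (0+1,3+1) = (1,4)
Fill (0+1,3+2) = (1,5)

Answer: ...##..
...####
..#....
....##.
..#...#
#...#..
#.....#
##..#..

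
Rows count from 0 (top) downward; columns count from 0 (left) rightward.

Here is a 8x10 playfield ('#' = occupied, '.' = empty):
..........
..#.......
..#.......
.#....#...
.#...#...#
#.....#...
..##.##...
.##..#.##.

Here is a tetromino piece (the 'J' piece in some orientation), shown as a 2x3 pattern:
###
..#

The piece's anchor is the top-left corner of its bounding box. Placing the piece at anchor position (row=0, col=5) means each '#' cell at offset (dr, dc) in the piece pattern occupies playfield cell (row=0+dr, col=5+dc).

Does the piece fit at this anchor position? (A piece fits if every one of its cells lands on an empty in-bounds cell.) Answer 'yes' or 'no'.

Check each piece cell at anchor (0, 5):
  offset (0,0) -> (0,5): empty -> OK
  offset (0,1) -> (0,6): empty -> OK
  offset (0,2) -> (0,7): empty -> OK
  offset (1,2) -> (1,7): empty -> OK
All cells valid: yes

Answer: yes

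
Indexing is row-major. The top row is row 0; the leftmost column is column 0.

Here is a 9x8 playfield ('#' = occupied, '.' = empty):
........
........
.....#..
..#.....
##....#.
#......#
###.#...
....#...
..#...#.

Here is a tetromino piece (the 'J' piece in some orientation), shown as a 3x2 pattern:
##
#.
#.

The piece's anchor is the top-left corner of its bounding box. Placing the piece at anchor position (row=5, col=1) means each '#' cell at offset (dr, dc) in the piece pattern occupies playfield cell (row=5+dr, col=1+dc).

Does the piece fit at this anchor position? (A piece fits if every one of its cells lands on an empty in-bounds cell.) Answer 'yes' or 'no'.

Check each piece cell at anchor (5, 1):
  offset (0,0) -> (5,1): empty -> OK
  offset (0,1) -> (5,2): empty -> OK
  offset (1,0) -> (6,1): occupied ('#') -> FAIL
  offset (2,0) -> (7,1): empty -> OK
All cells valid: no

Answer: no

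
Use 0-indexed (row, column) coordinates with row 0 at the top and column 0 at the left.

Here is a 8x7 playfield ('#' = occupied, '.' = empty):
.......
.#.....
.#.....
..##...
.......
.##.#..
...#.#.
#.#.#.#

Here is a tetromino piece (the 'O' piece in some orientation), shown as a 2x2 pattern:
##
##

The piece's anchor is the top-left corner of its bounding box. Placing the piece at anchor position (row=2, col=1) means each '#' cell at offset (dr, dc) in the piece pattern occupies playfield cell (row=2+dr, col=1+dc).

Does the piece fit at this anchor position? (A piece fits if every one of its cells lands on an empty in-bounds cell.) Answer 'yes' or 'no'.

Check each piece cell at anchor (2, 1):
  offset (0,0) -> (2,1): occupied ('#') -> FAIL
  offset (0,1) -> (2,2): empty -> OK
  offset (1,0) -> (3,1): empty -> OK
  offset (1,1) -> (3,2): occupied ('#') -> FAIL
All cells valid: no

Answer: no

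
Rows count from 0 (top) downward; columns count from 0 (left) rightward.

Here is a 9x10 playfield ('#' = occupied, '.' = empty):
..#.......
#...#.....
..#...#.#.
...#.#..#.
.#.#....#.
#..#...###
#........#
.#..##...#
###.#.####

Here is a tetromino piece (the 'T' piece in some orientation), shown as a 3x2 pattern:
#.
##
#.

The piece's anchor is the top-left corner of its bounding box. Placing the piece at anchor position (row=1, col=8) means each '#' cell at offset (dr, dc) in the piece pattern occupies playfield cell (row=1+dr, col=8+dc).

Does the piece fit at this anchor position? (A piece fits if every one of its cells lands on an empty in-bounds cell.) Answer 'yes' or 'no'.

Answer: no

Derivation:
Check each piece cell at anchor (1, 8):
  offset (0,0) -> (1,8): empty -> OK
  offset (1,0) -> (2,8): occupied ('#') -> FAIL
  offset (1,1) -> (2,9): empty -> OK
  offset (2,0) -> (3,8): occupied ('#') -> FAIL
All cells valid: no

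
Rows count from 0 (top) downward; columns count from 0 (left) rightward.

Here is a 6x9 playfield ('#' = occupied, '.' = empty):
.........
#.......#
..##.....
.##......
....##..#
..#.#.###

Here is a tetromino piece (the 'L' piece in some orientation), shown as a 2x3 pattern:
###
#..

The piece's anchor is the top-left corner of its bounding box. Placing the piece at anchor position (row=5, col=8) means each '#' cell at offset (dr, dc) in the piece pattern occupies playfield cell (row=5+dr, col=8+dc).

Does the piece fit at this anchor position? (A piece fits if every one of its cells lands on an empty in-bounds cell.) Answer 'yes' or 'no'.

Answer: no

Derivation:
Check each piece cell at anchor (5, 8):
  offset (0,0) -> (5,8): occupied ('#') -> FAIL
  offset (0,1) -> (5,9): out of bounds -> FAIL
  offset (0,2) -> (5,10): out of bounds -> FAIL
  offset (1,0) -> (6,8): out of bounds -> FAIL
All cells valid: no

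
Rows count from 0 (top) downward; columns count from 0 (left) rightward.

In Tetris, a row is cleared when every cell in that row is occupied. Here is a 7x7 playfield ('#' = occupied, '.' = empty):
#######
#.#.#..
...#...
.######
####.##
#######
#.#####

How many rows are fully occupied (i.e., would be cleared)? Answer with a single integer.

Check each row:
  row 0: 0 empty cells -> FULL (clear)
  row 1: 4 empty cells -> not full
  row 2: 6 empty cells -> not full
  row 3: 1 empty cell -> not full
  row 4: 1 empty cell -> not full
  row 5: 0 empty cells -> FULL (clear)
  row 6: 1 empty cell -> not full
Total rows cleared: 2

Answer: 2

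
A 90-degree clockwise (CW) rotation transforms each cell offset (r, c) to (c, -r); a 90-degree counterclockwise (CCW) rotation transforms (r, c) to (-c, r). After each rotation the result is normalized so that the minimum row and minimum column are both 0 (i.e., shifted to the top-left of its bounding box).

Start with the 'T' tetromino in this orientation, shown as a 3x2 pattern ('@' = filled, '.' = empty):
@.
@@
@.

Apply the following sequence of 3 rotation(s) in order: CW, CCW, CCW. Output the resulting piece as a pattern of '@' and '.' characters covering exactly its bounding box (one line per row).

Start:
@.
@@
@.
After rotation 1 (CW):
@@@
.@.
After rotation 2 (CCW):
@.
@@
@.
After rotation 3 (CCW):
.@.
@@@

Answer: .@.
@@@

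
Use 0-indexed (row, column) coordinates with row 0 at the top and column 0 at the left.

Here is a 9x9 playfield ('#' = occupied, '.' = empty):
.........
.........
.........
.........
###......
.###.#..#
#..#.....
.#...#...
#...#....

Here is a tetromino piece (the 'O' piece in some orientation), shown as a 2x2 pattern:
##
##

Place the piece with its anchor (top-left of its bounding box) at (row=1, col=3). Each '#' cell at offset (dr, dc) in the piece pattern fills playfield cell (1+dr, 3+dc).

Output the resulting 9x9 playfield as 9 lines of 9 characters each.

Fill (1+0,3+0) = (1,3)
Fill (1+0,3+1) = (1,4)
Fill (1+1,3+0) = (2,3)
Fill (1+1,3+1) = (2,4)

Answer: .........
...##....
...##....
.........
###......
.###.#..#
#..#.....
.#...#...
#...#....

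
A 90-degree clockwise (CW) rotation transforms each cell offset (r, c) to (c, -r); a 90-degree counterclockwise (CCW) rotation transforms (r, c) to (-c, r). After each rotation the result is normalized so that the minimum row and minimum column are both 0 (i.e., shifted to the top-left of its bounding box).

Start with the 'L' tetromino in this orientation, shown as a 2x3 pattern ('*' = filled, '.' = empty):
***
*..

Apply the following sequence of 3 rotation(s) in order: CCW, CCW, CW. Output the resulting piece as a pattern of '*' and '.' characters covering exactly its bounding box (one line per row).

Answer: *.
*.
**

Derivation:
Start:
***
*..
After rotation 1 (CCW):
*.
*.
**
After rotation 2 (CCW):
..*
***
After rotation 3 (CW):
*.
*.
**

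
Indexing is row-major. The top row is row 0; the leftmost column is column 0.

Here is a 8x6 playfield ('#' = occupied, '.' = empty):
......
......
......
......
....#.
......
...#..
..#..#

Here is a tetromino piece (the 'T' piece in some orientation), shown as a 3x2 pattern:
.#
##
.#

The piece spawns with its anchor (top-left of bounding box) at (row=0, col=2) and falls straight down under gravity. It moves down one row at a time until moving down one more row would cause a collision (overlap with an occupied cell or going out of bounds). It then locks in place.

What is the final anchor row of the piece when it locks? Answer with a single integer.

Spawn at (row=0, col=2). Try each row:
  row 0: fits
  row 1: fits
  row 2: fits
  row 3: fits
  row 4: blocked -> lock at row 3

Answer: 3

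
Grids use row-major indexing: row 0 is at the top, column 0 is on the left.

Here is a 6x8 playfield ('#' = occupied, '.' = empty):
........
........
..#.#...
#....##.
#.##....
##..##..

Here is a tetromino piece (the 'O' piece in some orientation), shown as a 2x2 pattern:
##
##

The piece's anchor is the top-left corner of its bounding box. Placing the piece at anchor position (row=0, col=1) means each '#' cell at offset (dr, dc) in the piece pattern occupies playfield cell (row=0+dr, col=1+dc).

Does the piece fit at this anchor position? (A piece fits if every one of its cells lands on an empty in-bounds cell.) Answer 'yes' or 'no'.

Answer: yes

Derivation:
Check each piece cell at anchor (0, 1):
  offset (0,0) -> (0,1): empty -> OK
  offset (0,1) -> (0,2): empty -> OK
  offset (1,0) -> (1,1): empty -> OK
  offset (1,1) -> (1,2): empty -> OK
All cells valid: yes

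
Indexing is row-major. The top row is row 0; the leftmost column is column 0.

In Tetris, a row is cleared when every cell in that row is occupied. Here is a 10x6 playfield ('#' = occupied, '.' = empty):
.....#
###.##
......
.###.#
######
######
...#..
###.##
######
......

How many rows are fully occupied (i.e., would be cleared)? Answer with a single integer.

Answer: 3

Derivation:
Check each row:
  row 0: 5 empty cells -> not full
  row 1: 1 empty cell -> not full
  row 2: 6 empty cells -> not full
  row 3: 2 empty cells -> not full
  row 4: 0 empty cells -> FULL (clear)
  row 5: 0 empty cells -> FULL (clear)
  row 6: 5 empty cells -> not full
  row 7: 1 empty cell -> not full
  row 8: 0 empty cells -> FULL (clear)
  row 9: 6 empty cells -> not full
Total rows cleared: 3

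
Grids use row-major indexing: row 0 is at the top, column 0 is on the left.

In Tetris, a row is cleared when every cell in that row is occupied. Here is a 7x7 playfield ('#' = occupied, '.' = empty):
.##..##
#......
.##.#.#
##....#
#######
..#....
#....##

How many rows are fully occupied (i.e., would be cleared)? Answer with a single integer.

Answer: 1

Derivation:
Check each row:
  row 0: 3 empty cells -> not full
  row 1: 6 empty cells -> not full
  row 2: 3 empty cells -> not full
  row 3: 4 empty cells -> not full
  row 4: 0 empty cells -> FULL (clear)
  row 5: 6 empty cells -> not full
  row 6: 4 empty cells -> not full
Total rows cleared: 1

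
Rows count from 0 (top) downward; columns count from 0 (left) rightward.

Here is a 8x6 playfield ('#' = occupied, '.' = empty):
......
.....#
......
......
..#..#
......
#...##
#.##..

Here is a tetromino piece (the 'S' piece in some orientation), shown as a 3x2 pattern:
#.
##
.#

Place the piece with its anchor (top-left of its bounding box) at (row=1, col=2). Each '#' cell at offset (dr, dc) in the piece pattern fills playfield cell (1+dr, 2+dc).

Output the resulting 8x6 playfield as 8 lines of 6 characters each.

Fill (1+0,2+0) = (1,2)
Fill (1+1,2+0) = (2,2)
Fill (1+1,2+1) = (2,3)
Fill (1+2,2+1) = (3,3)

Answer: ......
..#..#
..##..
...#..
..#..#
......
#...##
#.##..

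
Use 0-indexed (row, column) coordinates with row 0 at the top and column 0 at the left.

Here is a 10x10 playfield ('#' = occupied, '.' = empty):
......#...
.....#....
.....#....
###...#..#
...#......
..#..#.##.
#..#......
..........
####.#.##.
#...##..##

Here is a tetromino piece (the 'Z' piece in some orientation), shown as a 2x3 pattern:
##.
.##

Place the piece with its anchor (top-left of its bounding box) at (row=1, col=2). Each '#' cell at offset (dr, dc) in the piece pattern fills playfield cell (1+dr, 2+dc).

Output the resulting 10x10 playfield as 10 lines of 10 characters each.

Answer: ......#...
..##.#....
...###....
###...#..#
...#......
..#..#.##.
#..#......
..........
####.#.##.
#...##..##

Derivation:
Fill (1+0,2+0) = (1,2)
Fill (1+0,2+1) = (1,3)
Fill (1+1,2+1) = (2,3)
Fill (1+1,2+2) = (2,4)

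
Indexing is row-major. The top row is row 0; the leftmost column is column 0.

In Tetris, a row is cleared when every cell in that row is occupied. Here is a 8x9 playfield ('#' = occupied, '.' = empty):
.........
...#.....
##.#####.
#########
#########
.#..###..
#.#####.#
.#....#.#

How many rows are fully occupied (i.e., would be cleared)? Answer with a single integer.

Answer: 2

Derivation:
Check each row:
  row 0: 9 empty cells -> not full
  row 1: 8 empty cells -> not full
  row 2: 2 empty cells -> not full
  row 3: 0 empty cells -> FULL (clear)
  row 4: 0 empty cells -> FULL (clear)
  row 5: 5 empty cells -> not full
  row 6: 2 empty cells -> not full
  row 7: 6 empty cells -> not full
Total rows cleared: 2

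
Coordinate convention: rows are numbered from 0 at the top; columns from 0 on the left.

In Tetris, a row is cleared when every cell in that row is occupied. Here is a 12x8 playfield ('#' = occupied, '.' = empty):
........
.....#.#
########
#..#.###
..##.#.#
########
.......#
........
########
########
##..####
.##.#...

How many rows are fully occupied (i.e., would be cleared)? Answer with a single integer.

Answer: 4

Derivation:
Check each row:
  row 0: 8 empty cells -> not full
  row 1: 6 empty cells -> not full
  row 2: 0 empty cells -> FULL (clear)
  row 3: 3 empty cells -> not full
  row 4: 4 empty cells -> not full
  row 5: 0 empty cells -> FULL (clear)
  row 6: 7 empty cells -> not full
  row 7: 8 empty cells -> not full
  row 8: 0 empty cells -> FULL (clear)
  row 9: 0 empty cells -> FULL (clear)
  row 10: 2 empty cells -> not full
  row 11: 5 empty cells -> not full
Total rows cleared: 4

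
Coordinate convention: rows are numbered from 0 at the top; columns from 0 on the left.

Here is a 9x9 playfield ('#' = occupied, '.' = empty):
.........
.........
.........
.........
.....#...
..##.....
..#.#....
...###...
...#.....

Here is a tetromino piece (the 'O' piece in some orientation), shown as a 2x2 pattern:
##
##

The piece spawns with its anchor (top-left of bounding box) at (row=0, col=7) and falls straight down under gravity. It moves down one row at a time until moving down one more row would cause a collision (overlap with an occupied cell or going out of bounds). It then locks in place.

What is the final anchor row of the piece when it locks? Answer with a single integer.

Answer: 7

Derivation:
Spawn at (row=0, col=7). Try each row:
  row 0: fits
  row 1: fits
  row 2: fits
  row 3: fits
  row 4: fits
  row 5: fits
  row 6: fits
  row 7: fits
  row 8: blocked -> lock at row 7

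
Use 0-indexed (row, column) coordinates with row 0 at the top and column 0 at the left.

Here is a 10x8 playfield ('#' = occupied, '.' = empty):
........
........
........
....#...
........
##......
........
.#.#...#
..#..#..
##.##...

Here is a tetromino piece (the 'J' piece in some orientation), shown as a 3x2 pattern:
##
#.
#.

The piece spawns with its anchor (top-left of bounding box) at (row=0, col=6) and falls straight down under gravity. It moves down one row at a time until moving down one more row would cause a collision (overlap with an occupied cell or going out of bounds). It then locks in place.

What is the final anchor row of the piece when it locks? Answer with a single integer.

Answer: 6

Derivation:
Spawn at (row=0, col=6). Try each row:
  row 0: fits
  row 1: fits
  row 2: fits
  row 3: fits
  row 4: fits
  row 5: fits
  row 6: fits
  row 7: blocked -> lock at row 6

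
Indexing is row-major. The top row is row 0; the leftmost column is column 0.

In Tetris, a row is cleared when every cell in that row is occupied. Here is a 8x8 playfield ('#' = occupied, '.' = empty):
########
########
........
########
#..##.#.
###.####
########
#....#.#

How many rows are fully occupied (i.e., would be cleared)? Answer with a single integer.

Answer: 4

Derivation:
Check each row:
  row 0: 0 empty cells -> FULL (clear)
  row 1: 0 empty cells -> FULL (clear)
  row 2: 8 empty cells -> not full
  row 3: 0 empty cells -> FULL (clear)
  row 4: 4 empty cells -> not full
  row 5: 1 empty cell -> not full
  row 6: 0 empty cells -> FULL (clear)
  row 7: 5 empty cells -> not full
Total rows cleared: 4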